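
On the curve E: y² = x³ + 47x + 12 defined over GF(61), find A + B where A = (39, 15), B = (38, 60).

(39, 15) + (38, 60). λ = (60 - 15)/(38 - 39) ≡ 45/60 mod 61. 60⁻¹ ≡ 60 (mod 61) since 60·60 = 3600 ≡ 1, so λ ≡ 16.
  x = λ² - 39 - 38 = 256 - 77 ≡ 57; y = λ·(39 - 57) - 15 ≡ 2. → (57, 2)

(57, 2)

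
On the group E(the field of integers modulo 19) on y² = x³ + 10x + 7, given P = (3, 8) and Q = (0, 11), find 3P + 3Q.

First 3P:
Repeated addition: build up to 3P.
2P: tangent at (3, 8): λ = (3·3² + 10)/(2·8) ≡ 18/16. 16⁻¹ ≡ 6 (mod 19), so λ ≡ 18·6 ≡ 13.
  x = λ² - 3 - 3 = 169 - 6 ≡ 11; y = λ·(3 - 11) - 8 ≡ 2. → (11, 2)
3P: (11, 2) + (3, 8). λ = (8 - 2)/(3 - 11) ≡ 6/11 mod 19. 11⁻¹ ≡ 7 (mod 19), so λ ≡ 4.
  x = λ² - 11 - 3 = 16 - 14 ≡ 2; y = λ·(11 - 2) - 2 ≡ 15. → (2, 15)
3P = (2, 15).
Next 3Q:
Repeated addition: build up to 3Q.
2Q: tangent at (0, 11): λ = (3·0² + 10)/(2·11) ≡ 10/3. 3⁻¹ ≡ 13 (mod 19) since 3·13 = 39 ≡ 1, so λ ≡ 10·13 ≡ 16.
  x = λ² - 0 - 0 = 256 - 0 ≡ 9; y = λ·(0 - 9) - 11 ≡ 16. → (9, 16)
3Q: (9, 16) + (0, 11). λ = (11 - 16)/(0 - 9) ≡ 14/10 mod 19. 10⁻¹ ≡ 2 (mod 19) since 10·2 = 20 ≡ 1, so λ ≡ 9.
  x = λ² - 9 - 0 = 81 - 9 ≡ 15; y = λ·(9 - 15) - 16 ≡ 6. → (15, 6)
3Q = (15, 6).
Finally 3P + 3Q:
(2, 15) + (15, 6). λ = (6 - 15)/(15 - 2) ≡ 10/13 mod 19. 13⁻¹ ≡ 3 (mod 19), so λ ≡ 11.
  x = λ² - 2 - 15 = 121 - 17 ≡ 9; y = λ·(2 - 9) - 15 ≡ 3. → (9, 3)

(9, 3)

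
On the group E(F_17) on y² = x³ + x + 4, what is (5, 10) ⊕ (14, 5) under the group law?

(13, 2)

(5, 10) + (14, 5). λ = (5 - 10)/(14 - 5) ≡ 12/9 mod 17. 9⁻¹ ≡ 2 (mod 17), so λ ≡ 7.
  x = λ² - 5 - 14 = 49 - 19 ≡ 13; y = λ·(5 - 13) - 10 ≡ 2. → (13, 2)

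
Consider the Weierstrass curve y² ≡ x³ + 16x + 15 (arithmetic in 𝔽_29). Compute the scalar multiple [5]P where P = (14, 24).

Repeated addition: build up to 5P.
2P: tangent at (14, 24): λ = (3·14² + 16)/(2·24) ≡ 24/19. 19⁻¹ ≡ 26 (mod 29), so λ ≡ 24·26 ≡ 15.
  x = λ² - 14 - 14 = 225 - 28 ≡ 23; y = λ·(14 - 23) - 24 ≡ 15. → (23, 15)
3P: (23, 15) + (14, 24). λ = (24 - 15)/(14 - 23) ≡ 9/20 mod 29. 20⁻¹ ≡ 16 (mod 29), so λ ≡ 28.
  x = λ² - 23 - 14 = 784 - 37 ≡ 22; y = λ·(23 - 22) - 15 ≡ 13. → (22, 13)
4P: (22, 13) + (14, 24). λ = (24 - 13)/(14 - 22) ≡ 11/21 mod 29. 21⁻¹ ≡ 18 (mod 29), so λ ≡ 24.
  x = λ² - 22 - 14 = 576 - 36 ≡ 18; y = λ·(22 - 18) - 13 ≡ 25. → (18, 25)
5P: (18, 25) + (14, 24). λ = (24 - 25)/(14 - 18) ≡ 28/25 mod 29. 25⁻¹ ≡ 7 (mod 29) since 25·7 = 175 ≡ 1, so λ ≡ 22.
  x = λ² - 18 - 14 = 484 - 32 ≡ 17; y = λ·(18 - 17) - 25 ≡ 26. → (17, 26)

(17, 26)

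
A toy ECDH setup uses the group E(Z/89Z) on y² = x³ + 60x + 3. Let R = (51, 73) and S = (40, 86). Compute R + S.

(45, 17)

(51, 73) + (40, 86). λ = (86 - 73)/(40 - 51) ≡ 13/78 mod 89. 78⁻¹ ≡ 8 (mod 89), so λ ≡ 15.
  x = λ² - 51 - 40 = 225 - 91 ≡ 45; y = λ·(51 - 45) - 73 ≡ 17. → (45, 17)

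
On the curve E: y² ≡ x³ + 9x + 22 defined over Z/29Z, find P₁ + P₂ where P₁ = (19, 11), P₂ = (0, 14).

(4, 8)

(19, 11) + (0, 14). λ = (14 - 11)/(0 - 19) ≡ 3/10 mod 29. 10⁻¹ ≡ 3 (mod 29), so λ ≡ 9.
  x = λ² - 19 - 0 = 81 - 19 ≡ 4; y = λ·(19 - 4) - 11 ≡ 8. → (4, 8)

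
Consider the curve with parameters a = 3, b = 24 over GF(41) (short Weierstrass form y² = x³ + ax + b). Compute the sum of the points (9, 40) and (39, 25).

(24, 29)

(9, 40) + (39, 25). λ = (25 - 40)/(39 - 9) ≡ 26/30 mod 41. 30⁻¹ ≡ 26 (mod 41), so λ ≡ 20.
  x = λ² - 9 - 39 = 400 - 48 ≡ 24; y = λ·(9 - 24) - 40 ≡ 29. → (24, 29)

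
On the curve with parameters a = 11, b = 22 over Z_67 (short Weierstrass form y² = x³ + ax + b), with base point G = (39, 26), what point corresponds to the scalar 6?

(36, 43)

Repeated addition: build up to 6G.
2G: tangent at (39, 26): λ = (3·39² + 11)/(2·26) ≡ 18/52. 52⁻¹ ≡ 58 (mod 67), so λ ≡ 18·58 ≡ 39.
  x = λ² - 39 - 39 = 1521 - 78 ≡ 36; y = λ·(39 - 36) - 26 ≡ 24. → (36, 24)
3G: (36, 24) + (39, 26). λ = (26 - 24)/(39 - 36) ≡ 2/3 mod 67. 3⁻¹ ≡ 45 (mod 67), so λ ≡ 23.
  x = λ² - 36 - 39 = 529 - 75 ≡ 52; y = λ·(36 - 52) - 24 ≡ 10. → (52, 10)
4G: (52, 10) + (39, 26). λ = (26 - 10)/(39 - 52) ≡ 16/54 mod 67. 54⁻¹ ≡ 36 (mod 67), so λ ≡ 40.
  x = λ² - 52 - 39 = 1600 - 91 ≡ 35; y = λ·(52 - 35) - 10 ≡ 0. → (35, 0)
5G: (35, 0) + (39, 26). λ = (26 - 0)/(39 - 35) ≡ 26/4 mod 67. 4⁻¹ ≡ 17 (mod 67), so λ ≡ 40.
  x = λ² - 35 - 39 = 1600 - 74 ≡ 52; y = λ·(35 - 52) - 0 ≡ 57. → (52, 57)
6G: (52, 57) + (39, 26). λ = (26 - 57)/(39 - 52) ≡ 36/54 mod 67. 54⁻¹ ≡ 36 (mod 67) since 54·36 = 1944 ≡ 1, so λ ≡ 23.
  x = λ² - 52 - 39 = 529 - 91 ≡ 36; y = λ·(52 - 36) - 57 ≡ 43. → (36, 43)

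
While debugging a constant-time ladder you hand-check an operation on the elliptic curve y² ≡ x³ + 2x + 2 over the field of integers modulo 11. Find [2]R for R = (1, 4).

tangent at (1, 4): λ = (3·1² + 2)/(2·4) ≡ 5/8. 8⁻¹ ≡ 7 (mod 11), so λ ≡ 5·7 ≡ 2.
  x = λ² - 1 - 1 = 4 - 2 ≡ 2; y = λ·(1 - 2) - 4 ≡ 5. → (2, 5)

(2, 5)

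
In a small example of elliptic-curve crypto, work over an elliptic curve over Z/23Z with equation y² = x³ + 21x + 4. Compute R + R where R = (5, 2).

(14, 12)

tangent at (5, 2): λ = (3·5² + 21)/(2·2) ≡ 4/4. 4⁻¹ ≡ 6 (mod 23) since 4·6 = 24 ≡ 1, so λ ≡ 4·6 ≡ 1.
  x = λ² - 5 - 5 = 1 - 10 ≡ 14; y = λ·(5 - 14) - 2 ≡ 12. → (14, 12)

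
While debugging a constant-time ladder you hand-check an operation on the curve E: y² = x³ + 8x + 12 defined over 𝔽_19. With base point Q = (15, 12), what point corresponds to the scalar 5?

O

Double-and-add on 5 = (101)₂. Start with Q = (15, 12) for the leading 1-bit.
double: tangent at (15, 12): λ = (3·15² + 8)/(2·12) ≡ 18/5. 5⁻¹ ≡ 4 (mod 19) since 5·4 = 20 ≡ 1, so λ ≡ 18·4 ≡ 15.
  x = λ² - 15 - 15 = 225 - 30 ≡ 5; y = λ·(15 - 5) - 12 ≡ 5. → (5, 5)
double: tangent at (5, 5): λ = (3·5² + 8)/(2·5) ≡ 7/10. 10⁻¹ ≡ 2 (mod 19), so λ ≡ 7·2 ≡ 14.
  x = λ² - 5 - 5 = 196 - 10 ≡ 15; y = λ·(5 - 15) - 5 ≡ 7. → (15, 7)
add Q: (15, 7) + (15, 12): same x and y₁ ≡ -y₂, so the sum is 𝒪.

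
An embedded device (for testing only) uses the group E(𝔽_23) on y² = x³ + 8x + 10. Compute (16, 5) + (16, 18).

The two points share x = 16 and their y-coordinates satisfy 5 + 18 ≡ 0 (mod 23), so they are inverses. Their sum is 𝒪.

O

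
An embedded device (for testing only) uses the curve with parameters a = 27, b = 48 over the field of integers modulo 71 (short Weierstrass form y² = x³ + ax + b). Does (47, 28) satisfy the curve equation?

no

y² = 28² ≡ 3; x³ + 27x + 48 = 105140 ≡ 60 (mod 71). 3 ≠ 60.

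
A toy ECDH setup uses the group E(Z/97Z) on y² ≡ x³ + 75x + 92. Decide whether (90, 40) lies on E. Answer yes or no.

y² = 40² ≡ 48; x³ + 75x + 92 = 735842 ≡ 0 (mod 97). 48 ≠ 0.

no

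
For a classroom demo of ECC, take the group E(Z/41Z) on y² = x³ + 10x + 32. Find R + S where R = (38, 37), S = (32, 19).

(38, 37) + (32, 19). λ = (19 - 37)/(32 - 38) ≡ 23/35 mod 41. 35⁻¹ ≡ 34 (mod 41), so λ ≡ 3.
  x = λ² - 38 - 32 = 9 - 70 ≡ 21; y = λ·(38 - 21) - 37 ≡ 14. → (21, 14)

(21, 14)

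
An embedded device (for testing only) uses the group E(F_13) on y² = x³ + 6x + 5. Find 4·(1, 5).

O

Write P = (1, 5).
Double-and-add on 4 = (100)₂. Start with P = (1, 5) for the leading 1-bit.
double: tangent at (1, 5): λ = (3·1² + 6)/(2·5) ≡ 9/10. 10⁻¹ ≡ 4 (mod 13), so λ ≡ 9·4 ≡ 10.
  x = λ² - 1 - 1 = 100 - 2 ≡ 7; y = λ·(1 - 7) - 5 ≡ 0. → (7, 0)
double: (7, 0) + (7, 0): same x and y₁ ≡ -y₂, so the sum is O.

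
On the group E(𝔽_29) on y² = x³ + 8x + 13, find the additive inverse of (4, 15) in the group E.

(4, 14)

-(4, 15) = (4, -15 mod 29) = (4, 14).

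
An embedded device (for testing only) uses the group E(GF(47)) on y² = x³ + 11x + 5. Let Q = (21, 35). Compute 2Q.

(32, 32)

tangent at (21, 35): λ = (3·21² + 11)/(2·35) ≡ 18/23. 23⁻¹ ≡ 45 (mod 47) since 23·45 = 1035 ≡ 1, so λ ≡ 18·45 ≡ 11.
  x = λ² - 21 - 21 = 121 - 42 ≡ 32; y = λ·(21 - 32) - 35 ≡ 32. → (32, 32)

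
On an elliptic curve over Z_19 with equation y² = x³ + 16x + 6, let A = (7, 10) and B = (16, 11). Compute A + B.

(7, 10) + (16, 11). λ = (11 - 10)/(16 - 7) ≡ 1/9 mod 19. 9⁻¹ ≡ 17 (mod 19) since 9·17 = 153 ≡ 1, so λ ≡ 17.
  x = λ² - 7 - 16 = 289 - 23 ≡ 0; y = λ·(7 - 0) - 10 ≡ 14. → (0, 14)

(0, 14)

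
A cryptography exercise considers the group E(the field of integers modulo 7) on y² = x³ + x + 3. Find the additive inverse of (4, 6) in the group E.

(4, 1)

-(4, 6) = (4, -6 mod 7) = (4, 1).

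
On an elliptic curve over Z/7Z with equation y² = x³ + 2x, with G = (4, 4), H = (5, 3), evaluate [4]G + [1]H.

First 4G:
Repeated addition: build up to 4G.
2G: tangent at (4, 4): λ = (3·4² + 2)/(2·4) ≡ 1/1. 1⁻¹ ≡ 1 (mod 7) since 1·1 = 1 ≡ 1, so λ ≡ 1·1 ≡ 1.
  x = λ² - 4 - 4 = 1 - 8 ≡ 0; y = λ·(4 - 0) - 4 ≡ 0. → (0, 0)
3G: (0, 0) + (4, 4). λ = (4 - 0)/(4 - 0) ≡ 4/4 mod 7. 4⁻¹ ≡ 2 (mod 7), so λ ≡ 1.
  x = λ² - 0 - 4 = 1 - 4 ≡ 4; y = λ·(0 - 4) - 0 ≡ 3. → (4, 3)
4G: (4, 3) + (4, 4): same x and y₁ ≡ -y₂, so the sum is 𝒪.
4G = 𝒪.
Finally 4G + H:
𝒪 + (5, 3) = (5, 3) (identity).

(5, 3)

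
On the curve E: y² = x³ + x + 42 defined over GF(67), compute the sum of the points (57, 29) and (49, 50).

(57, 29) + (49, 50). λ = (50 - 29)/(49 - 57) ≡ 21/59 mod 67. 59⁻¹ ≡ 25 (mod 67), so λ ≡ 56.
  x = λ² - 57 - 49 = 3136 - 106 ≡ 15; y = λ·(57 - 15) - 29 ≡ 45. → (15, 45)

(15, 45)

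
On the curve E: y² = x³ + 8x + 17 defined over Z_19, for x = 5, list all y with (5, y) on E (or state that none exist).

7, 12

x³ + 8x + 17 = 182 ≡ 11 (mod 19).
Square roots of 11 mod 19: 7 and 12 (since 7² = 49 ≡ 11).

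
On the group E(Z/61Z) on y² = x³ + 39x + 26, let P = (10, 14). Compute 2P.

(21, 38)

tangent at (10, 14): λ = (3·10² + 39)/(2·14) ≡ 34/28. 28⁻¹ ≡ 24 (mod 61) since 28·24 = 672 ≡ 1, so λ ≡ 34·24 ≡ 23.
  x = λ² - 10 - 10 = 529 - 20 ≡ 21; y = λ·(10 - 21) - 14 ≡ 38. → (21, 38)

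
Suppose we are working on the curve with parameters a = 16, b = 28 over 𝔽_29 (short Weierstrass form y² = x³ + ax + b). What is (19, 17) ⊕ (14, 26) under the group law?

(19, 17) + (14, 26). λ = (26 - 17)/(14 - 19) ≡ 9/24 mod 29. 24⁻¹ ≡ 23 (mod 29), so λ ≡ 4.
  x = λ² - 19 - 14 = 16 - 33 ≡ 12; y = λ·(19 - 12) - 17 ≡ 11. → (12, 11)

(12, 11)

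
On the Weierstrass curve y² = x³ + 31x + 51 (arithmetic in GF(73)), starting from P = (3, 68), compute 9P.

(3, 5)

Double-and-add on 9 = (1001)₂. Start with P = (3, 68) for the leading 1-bit.
double: tangent at (3, 68): λ = (3·3² + 31)/(2·68) ≡ 58/63. 63⁻¹ ≡ 51 (mod 73), so λ ≡ 58·51 ≡ 38.
  x = λ² - 3 - 3 = 1444 - 6 ≡ 51; y = λ·(3 - 51) - 68 ≡ 6. → (51, 6)
double: tangent at (51, 6): λ = (3·51² + 31)/(2·6) ≡ 23/12. 12⁻¹ ≡ 67 (mod 73) since 12·67 = 804 ≡ 1, so λ ≡ 23·67 ≡ 8.
  x = λ² - 51 - 51 = 64 - 102 ≡ 35; y = λ·(51 - 35) - 6 ≡ 49. → (35, 49)
double: tangent at (35, 49): λ = (3·35² + 31)/(2·49) ≡ 56/25. 25⁻¹ ≡ 38 (mod 73), so λ ≡ 56·38 ≡ 11.
  x = λ² - 35 - 35 = 121 - 70 ≡ 51; y = λ·(35 - 51) - 49 ≡ 67. → (51, 67)
add P: (51, 67) + (3, 68). λ = (68 - 67)/(3 - 51) ≡ 1/25 mod 73. 25⁻¹ ≡ 38 (mod 73), so λ ≡ 38.
  x = λ² - 51 - 3 = 1444 - 54 ≡ 3; y = λ·(51 - 3) - 67 ≡ 5. → (3, 5)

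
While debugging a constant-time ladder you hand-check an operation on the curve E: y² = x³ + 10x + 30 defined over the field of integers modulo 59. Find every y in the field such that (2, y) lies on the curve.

none

x³ + 10x + 30 = 58 ≡ 58 (mod 59).
58 is a non-residue mod 59; no y exists.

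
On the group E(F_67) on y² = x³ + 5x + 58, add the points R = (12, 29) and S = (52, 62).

(12, 29) + (52, 62). λ = (62 - 29)/(52 - 12) ≡ 33/40 mod 67. 40⁻¹ ≡ 62 (mod 67), so λ ≡ 36.
  x = λ² - 12 - 52 = 1296 - 64 ≡ 26; y = λ·(12 - 26) - 29 ≡ 3. → (26, 3)

(26, 3)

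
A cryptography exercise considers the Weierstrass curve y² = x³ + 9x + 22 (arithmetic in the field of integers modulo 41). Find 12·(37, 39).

(10, 28)

Write Q = (37, 39).
Double-and-add on 12 = (1100)₂. Start with Q = (37, 39) for the leading 1-bit.
double: tangent at (37, 39): λ = (3·37² + 9)/(2·39) ≡ 16/37. 37⁻¹ ≡ 10 (mod 41) since 37·10 = 370 ≡ 1, so λ ≡ 16·10 ≡ 37.
  x = λ² - 37 - 37 = 1369 - 74 ≡ 24; y = λ·(37 - 24) - 39 ≡ 32. → (24, 32)
add Q: (24, 32) + (37, 39). λ = (39 - 32)/(37 - 24) ≡ 7/13 mod 41. 13⁻¹ ≡ 19 (mod 41) since 13·19 = 247 ≡ 1, so λ ≡ 10.
  x = λ² - 24 - 37 = 100 - 61 ≡ 39; y = λ·(24 - 39) - 32 ≡ 23. → (39, 23)
double: tangent at (39, 23): λ = (3·39² + 9)/(2·23) ≡ 21/5. 5⁻¹ ≡ 33 (mod 41), so λ ≡ 21·33 ≡ 37.
  x = λ² - 39 - 39 = 1369 - 78 ≡ 20; y = λ·(39 - 20) - 23 ≡ 24. → (20, 24)
double: tangent at (20, 24): λ = (3·20² + 9)/(2·24) ≡ 20/7. 7⁻¹ ≡ 6 (mod 41), so λ ≡ 20·6 ≡ 38.
  x = λ² - 20 - 20 = 1444 - 40 ≡ 10; y = λ·(20 - 10) - 24 ≡ 28. → (10, 28)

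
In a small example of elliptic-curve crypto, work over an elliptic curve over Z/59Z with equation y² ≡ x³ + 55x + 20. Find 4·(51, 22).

Write G = (51, 22).
Double-and-add on 4 = (100)₂. Start with G = (51, 22) for the leading 1-bit.
double: tangent at (51, 22): λ = (3·51² + 55)/(2·22) ≡ 11/44. 44⁻¹ ≡ 55 (mod 59), so λ ≡ 11·55 ≡ 15.
  x = λ² - 51 - 51 = 225 - 102 ≡ 5; y = λ·(51 - 5) - 22 ≡ 19. → (5, 19)
double: tangent at (5, 19): λ = (3·5² + 55)/(2·19) ≡ 12/38. 38⁻¹ ≡ 14 (mod 59) since 38·14 = 532 ≡ 1, so λ ≡ 12·14 ≡ 50.
  x = λ² - 5 - 5 = 2500 - 10 ≡ 12; y = λ·(5 - 12) - 19 ≡ 44. → (12, 44)

(12, 44)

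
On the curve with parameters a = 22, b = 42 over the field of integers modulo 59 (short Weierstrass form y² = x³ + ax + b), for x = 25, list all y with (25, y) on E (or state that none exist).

x³ + 22x + 42 = 16217 ≡ 51 (mod 59).
Square roots of 51 mod 59: 13 and 46 (since 13² = 169 ≡ 51).

13, 46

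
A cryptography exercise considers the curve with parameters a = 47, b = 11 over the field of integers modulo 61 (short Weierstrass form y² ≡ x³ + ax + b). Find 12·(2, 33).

(37, 59)

Write G = (2, 33).
Repeated addition: build up to 12G.
2G: tangent at (2, 33): λ = (3·2² + 47)/(2·33) ≡ 59/5. 5⁻¹ ≡ 49 (mod 61), so λ ≡ 59·49 ≡ 24.
  x = λ² - 2 - 2 = 576 - 4 ≡ 23; y = λ·(2 - 23) - 33 ≡ 12. → (23, 12)
3G: (23, 12) + (2, 33). λ = (33 - 12)/(2 - 23) ≡ 21/40 mod 61. 40⁻¹ ≡ 29 (mod 61) since 40·29 = 1160 ≡ 1, so λ ≡ 60.
  x = λ² - 23 - 2 = 3600 - 25 ≡ 37; y = λ·(23 - 37) - 12 ≡ 2. → (37, 2)
4G: (37, 2) + (2, 33). λ = (33 - 2)/(2 - 37) ≡ 31/26 mod 61. 26⁻¹ ≡ 54 (mod 61), so λ ≡ 27.
  x = λ² - 37 - 2 = 729 - 39 ≡ 19; y = λ·(37 - 19) - 2 ≡ 57. → (19, 57)
5G: (19, 57) + (2, 33). λ = (33 - 57)/(2 - 19) ≡ 37/44 mod 61. 44⁻¹ ≡ 43 (mod 61), so λ ≡ 5.
  x = λ² - 19 - 2 = 25 - 21 ≡ 4; y = λ·(19 - 4) - 57 ≡ 18. → (4, 18)
6G: (4, 18) + (2, 33). λ = (33 - 18)/(2 - 4) ≡ 15/59 mod 61. 59⁻¹ ≡ 30 (mod 61), so λ ≡ 23.
  x = λ² - 4 - 2 = 529 - 6 ≡ 35; y = λ·(4 - 35) - 18 ≡ 1. → (35, 1)
7G: (35, 1) + (2, 33). λ = (33 - 1)/(2 - 35) ≡ 32/28 mod 61. 28⁻¹ ≡ 24 (mod 61), so λ ≡ 36.
  x = λ² - 35 - 2 = 1296 - 37 ≡ 39; y = λ·(35 - 39) - 1 ≡ 38. → (39, 38)
8G: (39, 38) + (2, 33). λ = (33 - 38)/(2 - 39) ≡ 56/24 mod 61. 24⁻¹ ≡ 28 (mod 61) since 24·28 = 672 ≡ 1, so λ ≡ 43.
  x = λ² - 39 - 2 = 1849 - 41 ≡ 39; y = λ·(39 - 39) - 38 ≡ 23. → (39, 23)
9G: (39, 23) + (2, 33). λ = (33 - 23)/(2 - 39) ≡ 10/24 mod 61. 24⁻¹ ≡ 28 (mod 61) since 24·28 = 672 ≡ 1, so λ ≡ 36.
  x = λ² - 39 - 2 = 1296 - 41 ≡ 35; y = λ·(39 - 35) - 23 ≡ 60. → (35, 60)
10G: (35, 60) + (2, 33). λ = (33 - 60)/(2 - 35) ≡ 34/28 mod 61. 28⁻¹ ≡ 24 (mod 61) since 28·24 = 672 ≡ 1, so λ ≡ 23.
  x = λ² - 35 - 2 = 529 - 37 ≡ 4; y = λ·(35 - 4) - 60 ≡ 43. → (4, 43)
11G: (4, 43) + (2, 33). λ = (33 - 43)/(2 - 4) ≡ 51/59 mod 61. 59⁻¹ ≡ 30 (mod 61) since 59·30 = 1770 ≡ 1, so λ ≡ 5.
  x = λ² - 4 - 2 = 25 - 6 ≡ 19; y = λ·(4 - 19) - 43 ≡ 4. → (19, 4)
12G: (19, 4) + (2, 33). λ = (33 - 4)/(2 - 19) ≡ 29/44 mod 61. 44⁻¹ ≡ 43 (mod 61), so λ ≡ 27.
  x = λ² - 19 - 2 = 729 - 21 ≡ 37; y = λ·(19 - 37) - 4 ≡ 59. → (37, 59)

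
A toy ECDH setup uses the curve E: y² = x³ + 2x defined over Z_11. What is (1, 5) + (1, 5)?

tangent at (1, 5): λ = (3·1² + 2)/(2·5) ≡ 5/10. 10⁻¹ ≡ 10 (mod 11) since 10·10 = 100 ≡ 1, so λ ≡ 5·10 ≡ 6.
  x = λ² - 1 - 1 = 36 - 2 ≡ 1; y = λ·(1 - 1) - 5 ≡ 6. → (1, 6)

(1, 6)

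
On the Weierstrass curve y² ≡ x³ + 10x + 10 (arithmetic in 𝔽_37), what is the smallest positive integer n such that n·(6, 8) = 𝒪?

2P: tangent at (6, 8): λ = (3·6² + 10)/(2·8) ≡ 7/16. 16⁻¹ ≡ 7 (mod 37) since 16·7 = 112 ≡ 1, so λ ≡ 7·7 ≡ 12.
  x = λ² - 6 - 6 = 144 - 12 ≡ 21; y = λ·(6 - 21) - 8 ≡ 34. → (21, 34)
3P: (21, 34) + (6, 8). λ = (8 - 34)/(6 - 21) ≡ 11/22 mod 37. 22⁻¹ ≡ 32 (mod 37), so λ ≡ 19.
  x = λ² - 21 - 6 = 361 - 27 ≡ 1; y = λ·(21 - 1) - 34 ≡ 13. → (1, 13)
4P: (1, 13) + (6, 8). λ = (8 - 13)/(6 - 1) ≡ 32/5 mod 37. 5⁻¹ ≡ 15 (mod 37), so λ ≡ 36.
  x = λ² - 1 - 6 = 1296 - 7 ≡ 31; y = λ·(1 - 31) - 13 ≡ 17. → (31, 17)
5P: (31, 17) + (6, 8). λ = (8 - 17)/(6 - 31) ≡ 28/12 mod 37. 12⁻¹ ≡ 34 (mod 37), so λ ≡ 27.
  x = λ² - 31 - 6 = 729 - 37 ≡ 26; y = λ·(31 - 26) - 17 ≡ 7. → (26, 7)
6P: (26, 7) + (6, 8). λ = (8 - 7)/(6 - 26) ≡ 1/17 mod 37. 17⁻¹ ≡ 24 (mod 37) since 17·24 = 408 ≡ 1, so λ ≡ 24.
  x = λ² - 26 - 6 = 576 - 32 ≡ 26; y = λ·(26 - 26) - 7 ≡ 30. → (26, 30)
7P: (26, 30) + (6, 8). λ = (8 - 30)/(6 - 26) ≡ 15/17 mod 37. 17⁻¹ ≡ 24 (mod 37), so λ ≡ 27.
  x = λ² - 26 - 6 = 729 - 32 ≡ 31; y = λ·(26 - 31) - 30 ≡ 20. → (31, 20)
8P: (31, 20) + (6, 8). λ = (8 - 20)/(6 - 31) ≡ 25/12 mod 37. 12⁻¹ ≡ 34 (mod 37) since 12·34 = 408 ≡ 1, so λ ≡ 36.
  x = λ² - 31 - 6 = 1296 - 37 ≡ 1; y = λ·(31 - 1) - 20 ≡ 24. → (1, 24)
9P: (1, 24) + (6, 8). λ = (8 - 24)/(6 - 1) ≡ 21/5 mod 37. 5⁻¹ ≡ 15 (mod 37) since 5·15 = 75 ≡ 1, so λ ≡ 19.
  x = λ² - 1 - 6 = 361 - 7 ≡ 21; y = λ·(1 - 21) - 24 ≡ 3. → (21, 3)
10P: (21, 3) + (6, 8). λ = (8 - 3)/(6 - 21) ≡ 5/22 mod 37. 22⁻¹ ≡ 32 (mod 37), so λ ≡ 12.
  x = λ² - 21 - 6 = 144 - 27 ≡ 6; y = λ·(21 - 6) - 3 ≡ 29. → (6, 29)
11P: (6, 29) + (6, 8): same x and y₁ ≡ -y₂, so the sum is 𝒪.
11P = 𝒪, so the order is 11.

11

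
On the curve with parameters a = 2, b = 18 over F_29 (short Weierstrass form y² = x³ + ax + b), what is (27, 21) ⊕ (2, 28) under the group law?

(23, 15)

(27, 21) + (2, 28). λ = (28 - 21)/(2 - 27) ≡ 7/4 mod 29. 4⁻¹ ≡ 22 (mod 29), so λ ≡ 9.
  x = λ² - 27 - 2 = 81 - 29 ≡ 23; y = λ·(27 - 23) - 21 ≡ 15. → (23, 15)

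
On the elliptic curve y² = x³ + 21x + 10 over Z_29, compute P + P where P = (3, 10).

tangent at (3, 10): λ = (3·3² + 21)/(2·10) ≡ 19/20. 20⁻¹ ≡ 16 (mod 29), so λ ≡ 19·16 ≡ 14.
  x = λ² - 3 - 3 = 196 - 6 ≡ 16; y = λ·(3 - 16) - 10 ≡ 11. → (16, 11)

(16, 11)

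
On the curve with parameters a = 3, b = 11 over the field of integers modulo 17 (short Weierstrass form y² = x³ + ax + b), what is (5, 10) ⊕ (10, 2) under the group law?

(10, 15)

(5, 10) + (10, 2). λ = (2 - 10)/(10 - 5) ≡ 9/5 mod 17. 5⁻¹ ≡ 7 (mod 17) since 5·7 = 35 ≡ 1, so λ ≡ 12.
  x = λ² - 5 - 10 = 144 - 15 ≡ 10; y = λ·(5 - 10) - 10 ≡ 15. → (10, 15)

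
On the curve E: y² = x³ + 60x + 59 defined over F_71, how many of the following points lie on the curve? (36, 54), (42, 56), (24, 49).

1

(36, 54): 54² ≡ 5, rhs ≡ 27 → off.
(42, 56): 56² ≡ 12, rhs ≡ 58 → off.
(24, 49): 49² ≡ 58, rhs ≡ 58 → on.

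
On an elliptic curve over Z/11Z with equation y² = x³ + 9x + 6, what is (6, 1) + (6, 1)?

(3, 4)

tangent at (6, 1): λ = (3·6² + 9)/(2·1) ≡ 7/2. 2⁻¹ ≡ 6 (mod 11) since 2·6 = 12 ≡ 1, so λ ≡ 7·6 ≡ 9.
  x = λ² - 6 - 6 = 81 - 12 ≡ 3; y = λ·(6 - 3) - 1 ≡ 4. → (3, 4)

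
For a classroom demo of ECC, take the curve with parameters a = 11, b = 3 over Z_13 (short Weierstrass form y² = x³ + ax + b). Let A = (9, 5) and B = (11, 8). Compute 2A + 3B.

First 2A:
Repeated addition: build up to 2A.
2A: tangent at (9, 5): λ = (3·9² + 11)/(2·5) ≡ 7/10. 10⁻¹ ≡ 4 (mod 13) since 10·4 = 40 ≡ 1, so λ ≡ 7·4 ≡ 2.
  x = λ² - 9 - 9 = 4 - 18 ≡ 12; y = λ·(9 - 12) - 5 ≡ 2. → (12, 2)
2A = (12, 2).
Next 3B:
Repeated addition: build up to 3B.
2B: tangent at (11, 8): λ = (3·11² + 11)/(2·8) ≡ 10/3. 3⁻¹ ≡ 9 (mod 13) since 3·9 = 27 ≡ 1, so λ ≡ 10·9 ≡ 12.
  x = λ² - 11 - 11 = 144 - 22 ≡ 5; y = λ·(11 - 5) - 8 ≡ 12. → (5, 12)
3B: (5, 12) + (11, 8). λ = (8 - 12)/(11 - 5) ≡ 9/6 mod 13. 6⁻¹ ≡ 11 (mod 13) since 6·11 = 66 ≡ 1, so λ ≡ 8.
  x = λ² - 5 - 11 = 64 - 16 ≡ 9; y = λ·(5 - 9) - 12 ≡ 8. → (9, 8)
3B = (9, 8).
Finally 2A + 3B:
(12, 2) + (9, 8). λ = (8 - 2)/(9 - 12) ≡ 6/10 mod 13. 10⁻¹ ≡ 4 (mod 13), so λ ≡ 11.
  x = λ² - 12 - 9 = 121 - 21 ≡ 9; y = λ·(12 - 9) - 2 ≡ 5. → (9, 5)

(9, 5)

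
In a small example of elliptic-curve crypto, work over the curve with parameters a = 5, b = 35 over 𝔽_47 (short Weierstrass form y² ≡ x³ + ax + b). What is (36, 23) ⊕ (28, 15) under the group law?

(31, 29)

(36, 23) + (28, 15). λ = (15 - 23)/(28 - 36) ≡ 39/39 mod 47. 39⁻¹ ≡ 41 (mod 47) since 39·41 = 1599 ≡ 1, so λ ≡ 1.
  x = λ² - 36 - 28 = 1 - 64 ≡ 31; y = λ·(36 - 31) - 23 ≡ 29. → (31, 29)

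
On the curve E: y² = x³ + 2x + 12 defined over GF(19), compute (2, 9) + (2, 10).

The two points share x = 2 and their y-coordinates satisfy 9 + 10 ≡ 0 (mod 19), so they are inverses. Their sum is ∞.

O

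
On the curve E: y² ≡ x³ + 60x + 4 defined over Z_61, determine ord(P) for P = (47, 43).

3

2P: tangent at (47, 43): λ = (3·47² + 60)/(2·43) ≡ 38/25. 25⁻¹ ≡ 22 (mod 61), so λ ≡ 38·22 ≡ 43.
  x = λ² - 47 - 47 = 1849 - 94 ≡ 47; y = λ·(47 - 47) - 43 ≡ 18. → (47, 18)
3P: (47, 18) + (47, 43): same x and y₁ ≡ -y₂, so the sum is the point at infinity.
3P = the point at infinity, so the order is 3.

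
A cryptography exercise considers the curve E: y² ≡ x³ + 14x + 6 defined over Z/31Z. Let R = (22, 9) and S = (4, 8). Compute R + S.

(22, 9) + (4, 8). λ = (8 - 9)/(4 - 22) ≡ 30/13 mod 31. 13⁻¹ ≡ 12 (mod 31), so λ ≡ 19.
  x = λ² - 22 - 4 = 361 - 26 ≡ 25; y = λ·(22 - 25) - 9 ≡ 27. → (25, 27)

(25, 27)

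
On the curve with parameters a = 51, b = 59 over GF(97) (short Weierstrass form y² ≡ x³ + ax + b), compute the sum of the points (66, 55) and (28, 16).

(94, 49)

(66, 55) + (28, 16). λ = (16 - 55)/(28 - 66) ≡ 58/59 mod 97. 59⁻¹ ≡ 74 (mod 97), so λ ≡ 24.
  x = λ² - 66 - 28 = 576 - 94 ≡ 94; y = λ·(66 - 94) - 55 ≡ 49. → (94, 49)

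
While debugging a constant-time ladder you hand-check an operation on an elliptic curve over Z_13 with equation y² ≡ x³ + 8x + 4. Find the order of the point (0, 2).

6

2P: tangent at (0, 2): λ = (3·0² + 8)/(2·2) ≡ 8/4. 4⁻¹ ≡ 10 (mod 13), so λ ≡ 8·10 ≡ 2.
  x = λ² - 0 - 0 = 4 - 0 ≡ 4; y = λ·(0 - 4) - 2 ≡ 3. → (4, 3)
3P: (4, 3) + (0, 2). λ = (2 - 3)/(0 - 4) ≡ 12/9 mod 13. 9⁻¹ ≡ 3 (mod 13) since 9·3 = 27 ≡ 1, so λ ≡ 10.
  x = λ² - 4 - 0 = 100 - 4 ≡ 5; y = λ·(4 - 5) - 3 ≡ 0. → (5, 0)
4P: (5, 0) + (0, 2). λ = (2 - 0)/(0 - 5) ≡ 2/8 mod 13. 8⁻¹ ≡ 5 (mod 13) since 8·5 = 40 ≡ 1, so λ ≡ 10.
  x = λ² - 5 - 0 = 100 - 5 ≡ 4; y = λ·(5 - 4) - 0 ≡ 10. → (4, 10)
5P: (4, 10) + (0, 2). λ = (2 - 10)/(0 - 4) ≡ 5/9 mod 13. 9⁻¹ ≡ 3 (mod 13), so λ ≡ 2.
  x = λ² - 4 - 0 = 4 - 4 ≡ 0; y = λ·(4 - 0) - 10 ≡ 11. → (0, 11)
6P: (0, 11) + (0, 2): same x and y₁ ≡ -y₂, so the sum is the point at infinity.
6P = the point at infinity, so the order is 6.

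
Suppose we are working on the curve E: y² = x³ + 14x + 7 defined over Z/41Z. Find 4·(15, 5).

Write Q = (15, 5).
Double-and-add on 4 = (100)₂. Start with Q = (15, 5) for the leading 1-bit.
double: tangent at (15, 5): λ = (3·15² + 14)/(2·5) ≡ 33/10. 10⁻¹ ≡ 37 (mod 41) since 10·37 = 370 ≡ 1, so λ ≡ 33·37 ≡ 32.
  x = λ² - 15 - 15 = 1024 - 30 ≡ 10; y = λ·(15 - 10) - 5 ≡ 32. → (10, 32)
double: tangent at (10, 32): λ = (3·10² + 14)/(2·32) ≡ 27/23. 23⁻¹ ≡ 25 (mod 41) since 23·25 = 575 ≡ 1, so λ ≡ 27·25 ≡ 19.
  x = λ² - 10 - 10 = 361 - 20 ≡ 13; y = λ·(10 - 13) - 32 ≡ 34. → (13, 34)

(13, 34)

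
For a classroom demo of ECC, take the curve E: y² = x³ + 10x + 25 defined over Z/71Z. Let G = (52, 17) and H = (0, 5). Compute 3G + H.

(22, 32)

First 3G:
Repeated addition: build up to 3G.
2G: tangent at (52, 17): λ = (3·52² + 10)/(2·17) ≡ 28/34. 34⁻¹ ≡ 23 (mod 71), so λ ≡ 28·23 ≡ 5.
  x = λ² - 52 - 52 = 25 - 104 ≡ 63; y = λ·(52 - 63) - 17 ≡ 70. → (63, 70)
3G: (63, 70) + (52, 17). λ = (17 - 70)/(52 - 63) ≡ 18/60 mod 71. 60⁻¹ ≡ 58 (mod 71) since 60·58 = 3480 ≡ 1, so λ ≡ 50.
  x = λ² - 63 - 52 = 2500 - 115 ≡ 42; y = λ·(63 - 42) - 70 ≡ 57. → (42, 57)
3G = (42, 57).
Finally 3G + H:
(42, 57) + (0, 5). λ = (5 - 57)/(0 - 42) ≡ 19/29 mod 71. 29⁻¹ ≡ 49 (mod 71), so λ ≡ 8.
  x = λ² - 42 - 0 = 64 - 42 ≡ 22; y = λ·(42 - 22) - 57 ≡ 32. → (22, 32)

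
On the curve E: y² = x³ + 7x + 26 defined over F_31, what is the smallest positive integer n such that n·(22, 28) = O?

12

2P: tangent at (22, 28): λ = (3·22² + 7)/(2·28) ≡ 2/25. 25⁻¹ ≡ 5 (mod 31) since 25·5 = 125 ≡ 1, so λ ≡ 2·5 ≡ 10.
  x = λ² - 22 - 22 = 100 - 44 ≡ 25; y = λ·(22 - 25) - 28 ≡ 4. → (25, 4)
3P: (25, 4) + (22, 28). λ = (28 - 4)/(22 - 25) ≡ 24/28 mod 31. 28⁻¹ ≡ 10 (mod 31), so λ ≡ 23.
  x = λ² - 25 - 22 = 529 - 47 ≡ 17; y = λ·(25 - 17) - 4 ≡ 25. → (17, 25)
4P: (17, 25) + (22, 28). λ = (28 - 25)/(22 - 17) ≡ 3/5 mod 31. 5⁻¹ ≡ 25 (mod 31), so λ ≡ 13.
  x = λ² - 17 - 22 = 169 - 39 ≡ 6; y = λ·(17 - 6) - 25 ≡ 25. → (6, 25)
5P: (6, 25) + (22, 28). λ = (28 - 25)/(22 - 6) ≡ 3/16 mod 31. 16⁻¹ ≡ 2 (mod 31) since 16·2 = 32 ≡ 1, so λ ≡ 6.
  x = λ² - 6 - 22 = 36 - 28 ≡ 8; y = λ·(6 - 8) - 25 ≡ 25. → (8, 25)
6P: (8, 25) + (22, 28). λ = (28 - 25)/(22 - 8) ≡ 3/14 mod 31. 14⁻¹ ≡ 20 (mod 31) since 14·20 = 280 ≡ 1, so λ ≡ 29.
  x = λ² - 8 - 22 = 841 - 30 ≡ 5; y = λ·(8 - 5) - 25 ≡ 0. → (5, 0)
7P: (5, 0) + (22, 28). λ = (28 - 0)/(22 - 5) ≡ 28/17 mod 31. 17⁻¹ ≡ 11 (mod 31) since 17·11 = 187 ≡ 1, so λ ≡ 29.
  x = λ² - 5 - 22 = 841 - 27 ≡ 8; y = λ·(5 - 8) - 0 ≡ 6. → (8, 6)
8P: (8, 6) + (22, 28). λ = (28 - 6)/(22 - 8) ≡ 22/14 mod 31. 14⁻¹ ≡ 20 (mod 31) since 14·20 = 280 ≡ 1, so λ ≡ 6.
  x = λ² - 8 - 22 = 36 - 30 ≡ 6; y = λ·(8 - 6) - 6 ≡ 6. → (6, 6)
9P: (6, 6) + (22, 28). λ = (28 - 6)/(22 - 6) ≡ 22/16 mod 31. 16⁻¹ ≡ 2 (mod 31), so λ ≡ 13.
  x = λ² - 6 - 22 = 169 - 28 ≡ 17; y = λ·(6 - 17) - 6 ≡ 6. → (17, 6)
10P: (17, 6) + (22, 28). λ = (28 - 6)/(22 - 17) ≡ 22/5 mod 31. 5⁻¹ ≡ 25 (mod 31), so λ ≡ 23.
  x = λ² - 17 - 22 = 529 - 39 ≡ 25; y = λ·(17 - 25) - 6 ≡ 27. → (25, 27)
11P: (25, 27) + (22, 28). λ = (28 - 27)/(22 - 25) ≡ 1/28 mod 31. 28⁻¹ ≡ 10 (mod 31) since 28·10 = 280 ≡ 1, so λ ≡ 10.
  x = λ² - 25 - 22 = 100 - 47 ≡ 22; y = λ·(25 - 22) - 27 ≡ 3. → (22, 3)
12P: (22, 3) + (22, 28): same x and y₁ ≡ -y₂, so the sum is O.
12P = O, so the order is 12.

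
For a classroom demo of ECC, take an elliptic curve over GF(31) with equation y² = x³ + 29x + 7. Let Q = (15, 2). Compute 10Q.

Repeated addition: build up to 10Q.
2Q: tangent at (15, 2): λ = (3·15² + 29)/(2·2) ≡ 22/4. 4⁻¹ ≡ 8 (mod 31) since 4·8 = 32 ≡ 1, so λ ≡ 22·8 ≡ 21.
  x = λ² - 15 - 15 = 441 - 30 ≡ 8; y = λ·(15 - 8) - 2 ≡ 21. → (8, 21)
3Q: (8, 21) + (15, 2). λ = (2 - 21)/(15 - 8) ≡ 12/7 mod 31. 7⁻¹ ≡ 9 (mod 31) since 7·9 = 63 ≡ 1, so λ ≡ 15.
  x = λ² - 8 - 15 = 225 - 23 ≡ 16; y = λ·(8 - 16) - 21 ≡ 14. → (16, 14)
4Q: (16, 14) + (15, 2). λ = (2 - 14)/(15 - 16) ≡ 19/30 mod 31. 30⁻¹ ≡ 30 (mod 31), so λ ≡ 12.
  x = λ² - 16 - 15 = 144 - 31 ≡ 20; y = λ·(16 - 20) - 14 ≡ 0. → (20, 0)
5Q: (20, 0) + (15, 2). λ = (2 - 0)/(15 - 20) ≡ 2/26 mod 31. 26⁻¹ ≡ 6 (mod 31), so λ ≡ 12.
  x = λ² - 20 - 15 = 144 - 35 ≡ 16; y = λ·(20 - 16) - 0 ≡ 17. → (16, 17)
6Q: (16, 17) + (15, 2). λ = (2 - 17)/(15 - 16) ≡ 16/30 mod 31. 30⁻¹ ≡ 30 (mod 31), so λ ≡ 15.
  x = λ² - 16 - 15 = 225 - 31 ≡ 8; y = λ·(16 - 8) - 17 ≡ 10. → (8, 10)
7Q: (8, 10) + (15, 2). λ = (2 - 10)/(15 - 8) ≡ 23/7 mod 31. 7⁻¹ ≡ 9 (mod 31), so λ ≡ 21.
  x = λ² - 8 - 15 = 441 - 23 ≡ 15; y = λ·(8 - 15) - 10 ≡ 29. → (15, 29)
8Q: (15, 29) + (15, 2): same x and y₁ ≡ -y₂, so the sum is the point at infinity.
9Q: the point at infinity + (15, 2) = (15, 2) (identity).
10Q: tangent at (15, 2): λ = (3·15² + 29)/(2·2) ≡ 22/4. 4⁻¹ ≡ 8 (mod 31) since 4·8 = 32 ≡ 1, so λ ≡ 22·8 ≡ 21.
  x = λ² - 15 - 15 = 441 - 30 ≡ 8; y = λ·(15 - 8) - 2 ≡ 21. → (8, 21)

(8, 21)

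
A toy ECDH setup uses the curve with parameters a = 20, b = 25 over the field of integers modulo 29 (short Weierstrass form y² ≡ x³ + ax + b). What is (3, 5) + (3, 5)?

(10, 23)

tangent at (3, 5): λ = (3·3² + 20)/(2·5) ≡ 18/10. 10⁻¹ ≡ 3 (mod 29), so λ ≡ 18·3 ≡ 25.
  x = λ² - 3 - 3 = 625 - 6 ≡ 10; y = λ·(3 - 10) - 5 ≡ 23. → (10, 23)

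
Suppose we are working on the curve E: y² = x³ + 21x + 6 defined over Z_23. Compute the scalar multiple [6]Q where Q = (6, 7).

Double-and-add on 6 = (110)₂. Start with Q = (6, 7) for the leading 1-bit.
double: tangent at (6, 7): λ = (3·6² + 21)/(2·7) ≡ 14/14. 14⁻¹ ≡ 5 (mod 23), so λ ≡ 14·5 ≡ 1.
  x = λ² - 6 - 6 = 1 - 12 ≡ 12; y = λ·(6 - 12) - 7 ≡ 10. → (12, 10)
add Q: (12, 10) + (6, 7). λ = (7 - 10)/(6 - 12) ≡ 20/17 mod 23. 17⁻¹ ≡ 19 (mod 23) since 17·19 = 323 ≡ 1, so λ ≡ 12.
  x = λ² - 12 - 6 = 144 - 18 ≡ 11; y = λ·(12 - 11) - 10 ≡ 2. → (11, 2)
double: tangent at (11, 2): λ = (3·11² + 21)/(2·2) ≡ 16/4. 4⁻¹ ≡ 6 (mod 23), so λ ≡ 16·6 ≡ 4.
  x = λ² - 11 - 11 = 16 - 22 ≡ 17; y = λ·(11 - 17) - 2 ≡ 20. → (17, 20)

(17, 20)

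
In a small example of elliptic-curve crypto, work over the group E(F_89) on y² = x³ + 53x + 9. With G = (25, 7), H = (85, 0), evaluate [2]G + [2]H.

First 2G:
Repeated addition: build up to 2G.
2G: tangent at (25, 7): λ = (3·25² + 53)/(2·7) ≡ 59/14. 14⁻¹ ≡ 70 (mod 89), so λ ≡ 59·70 ≡ 36.
  x = λ² - 25 - 25 = 1296 - 50 ≡ 0; y = λ·(25 - 0) - 7 ≡ 3. → (0, 3)
2G = (0, 3).
Next 2H:
Repeated addition: build up to 2H.
2H: (85, 0) + (85, 0): same x and y₁ ≡ -y₂, so the sum is O.
2H = O.
Finally 2G + 2H:
(0, 3) + O = (0, 3) (identity).

(0, 3)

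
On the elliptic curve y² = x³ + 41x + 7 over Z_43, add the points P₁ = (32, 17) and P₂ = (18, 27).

(33, 39)

(32, 17) + (18, 27). λ = (27 - 17)/(18 - 32) ≡ 10/29 mod 43. 29⁻¹ ≡ 3 (mod 43), so λ ≡ 30.
  x = λ² - 32 - 18 = 900 - 50 ≡ 33; y = λ·(32 - 33) - 17 ≡ 39. → (33, 39)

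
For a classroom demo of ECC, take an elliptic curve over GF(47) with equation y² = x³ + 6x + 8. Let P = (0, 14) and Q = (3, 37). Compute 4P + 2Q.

(11, 18)

First 4P:
Double-and-add on 4 = (100)₂. Start with P = (0, 14) for the leading 1-bit.
double: tangent at (0, 14): λ = (3·0² + 6)/(2·14) ≡ 6/28. 28⁻¹ ≡ 42 (mod 47), so λ ≡ 6·42 ≡ 17.
  x = λ² - 0 - 0 = 289 - 0 ≡ 7; y = λ·(0 - 7) - 14 ≡ 8. → (7, 8)
double: tangent at (7, 8): λ = (3·7² + 6)/(2·8) ≡ 12/16. 16⁻¹ ≡ 3 (mod 47) since 16·3 = 48 ≡ 1, so λ ≡ 12·3 ≡ 36.
  x = λ² - 7 - 7 = 1296 - 14 ≡ 13; y = λ·(7 - 13) - 8 ≡ 11. → (13, 11)
4P = (13, 11).
Next 2Q:
Repeated addition: build up to 2Q.
2Q: tangent at (3, 37): λ = (3·3² + 6)/(2·37) ≡ 33/27. 27⁻¹ ≡ 7 (mod 47), so λ ≡ 33·7 ≡ 43.
  x = λ² - 3 - 3 = 1849 - 6 ≡ 10; y = λ·(3 - 10) - 37 ≡ 38. → (10, 38)
2Q = (10, 38).
Finally 4P + 2Q:
(13, 11) + (10, 38). λ = (38 - 11)/(10 - 13) ≡ 27/44 mod 47. 44⁻¹ ≡ 31 (mod 47), so λ ≡ 38.
  x = λ² - 13 - 10 = 1444 - 23 ≡ 11; y = λ·(13 - 11) - 11 ≡ 18. → (11, 18)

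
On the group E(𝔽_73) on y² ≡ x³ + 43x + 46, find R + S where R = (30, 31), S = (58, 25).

(30, 31) + (58, 25). λ = (25 - 31)/(58 - 30) ≡ 67/28 mod 73. 28⁻¹ ≡ 60 (mod 73) since 28·60 = 1680 ≡ 1, so λ ≡ 5.
  x = λ² - 30 - 58 = 25 - 88 ≡ 10; y = λ·(30 - 10) - 31 ≡ 69. → (10, 69)

(10, 69)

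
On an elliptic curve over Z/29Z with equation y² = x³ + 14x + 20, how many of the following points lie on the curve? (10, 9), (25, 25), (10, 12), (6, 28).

(10, 9): 9² ≡ 23, rhs ≡ 0 → off.
(25, 25): 25² ≡ 16, rhs ≡ 16 → on.
(10, 12): 12² ≡ 28, rhs ≡ 0 → off.
(6, 28): 28² ≡ 1, rhs ≡ 1 → on.

2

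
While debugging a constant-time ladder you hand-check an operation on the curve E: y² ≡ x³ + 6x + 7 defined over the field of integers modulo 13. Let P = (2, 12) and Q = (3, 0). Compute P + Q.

(9, 7)

(2, 12) + (3, 0). λ = (0 - 12)/(3 - 2) ≡ 1/1 mod 13. 1⁻¹ ≡ 1 (mod 13), so λ ≡ 1.
  x = λ² - 2 - 3 = 1 - 5 ≡ 9; y = λ·(2 - 9) - 12 ≡ 7. → (9, 7)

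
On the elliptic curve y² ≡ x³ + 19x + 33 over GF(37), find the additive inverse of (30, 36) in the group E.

-(30, 36) = (30, -36 mod 37) = (30, 1).

(30, 1)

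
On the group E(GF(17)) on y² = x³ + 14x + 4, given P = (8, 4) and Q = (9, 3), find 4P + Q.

(15, 6)

First 4P:
Double-and-add on 4 = (100)₂. Start with P = (8, 4) for the leading 1-bit.
double: tangent at (8, 4): λ = (3·8² + 14)/(2·4) ≡ 2/8. 8⁻¹ ≡ 15 (mod 17), so λ ≡ 2·15 ≡ 13.
  x = λ² - 8 - 8 = 169 - 16 ≡ 0; y = λ·(8 - 0) - 4 ≡ 15. → (0, 15)
double: tangent at (0, 15): λ = (3·0² + 14)/(2·15) ≡ 14/13. 13⁻¹ ≡ 4 (mod 17) since 13·4 = 52 ≡ 1, so λ ≡ 14·4 ≡ 5.
  x = λ² - 0 - 0 = 25 - 0 ≡ 8; y = λ·(0 - 8) - 15 ≡ 13. → (8, 13)
4P = (8, 13).
Finally 4P + Q:
(8, 13) + (9, 3). λ = (3 - 13)/(9 - 8) ≡ 7/1 mod 17. 1⁻¹ ≡ 1 (mod 17), so λ ≡ 7.
  x = λ² - 8 - 9 = 49 - 17 ≡ 15; y = λ·(8 - 15) - 13 ≡ 6. → (15, 6)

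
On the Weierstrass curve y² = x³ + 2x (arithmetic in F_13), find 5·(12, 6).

O

Write P = (12, 6).
Double-and-add on 5 = (101)₂. Start with P = (12, 6) for the leading 1-bit.
double: tangent at (12, 6): λ = (3·12² + 2)/(2·6) ≡ 5/12. 12⁻¹ ≡ 12 (mod 13) since 12·12 = 144 ≡ 1, so λ ≡ 5·12 ≡ 8.
  x = λ² - 12 - 12 = 64 - 24 ≡ 1; y = λ·(12 - 1) - 6 ≡ 4. → (1, 4)
double: tangent at (1, 4): λ = (3·1² + 2)/(2·4) ≡ 5/8. 8⁻¹ ≡ 5 (mod 13), so λ ≡ 5·5 ≡ 12.
  x = λ² - 1 - 1 = 144 - 2 ≡ 12; y = λ·(1 - 12) - 4 ≡ 7. → (12, 7)
add P: (12, 7) + (12, 6): same x and y₁ ≡ -y₂, so the sum is ∞.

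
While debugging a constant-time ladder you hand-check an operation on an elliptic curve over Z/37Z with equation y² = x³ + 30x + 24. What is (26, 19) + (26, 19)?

tangent at (26, 19): λ = (3·26² + 30)/(2·19) ≡ 23/1. 1⁻¹ ≡ 1 (mod 37), so λ ≡ 23·1 ≡ 23.
  x = λ² - 26 - 26 = 529 - 52 ≡ 33; y = λ·(26 - 33) - 19 ≡ 5. → (33, 5)

(33, 5)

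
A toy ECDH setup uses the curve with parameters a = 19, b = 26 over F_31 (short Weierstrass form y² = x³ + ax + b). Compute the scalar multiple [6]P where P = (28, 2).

(27, 17)

Repeated addition: build up to 6P.
2P: tangent at (28, 2): λ = (3·28² + 19)/(2·2) ≡ 15/4. 4⁻¹ ≡ 8 (mod 31), so λ ≡ 15·8 ≡ 27.
  x = λ² - 28 - 28 = 729 - 56 ≡ 22; y = λ·(28 - 22) - 2 ≡ 5. → (22, 5)
3P: (22, 5) + (28, 2). λ = (2 - 5)/(28 - 22) ≡ 28/6 mod 31. 6⁻¹ ≡ 26 (mod 31) since 6·26 = 156 ≡ 1, so λ ≡ 15.
  x = λ² - 22 - 28 = 225 - 50 ≡ 20; y = λ·(22 - 20) - 5 ≡ 25. → (20, 25)
4P: (20, 25) + (28, 2). λ = (2 - 25)/(28 - 20) ≡ 8/8 mod 31. 8⁻¹ ≡ 4 (mod 31), so λ ≡ 1.
  x = λ² - 20 - 28 = 1 - 48 ≡ 15; y = λ·(20 - 15) - 25 ≡ 11. → (15, 11)
5P: (15, 11) + (28, 2). λ = (2 - 11)/(28 - 15) ≡ 22/13 mod 31. 13⁻¹ ≡ 12 (mod 31) since 13·12 = 156 ≡ 1, so λ ≡ 16.
  x = λ² - 15 - 28 = 256 - 43 ≡ 27; y = λ·(15 - 27) - 11 ≡ 14. → (27, 14)
6P: (27, 14) + (28, 2). λ = (2 - 14)/(28 - 27) ≡ 19/1 mod 31. 1⁻¹ ≡ 1 (mod 31) since 1·1 = 1 ≡ 1, so λ ≡ 19.
  x = λ² - 27 - 28 = 361 - 55 ≡ 27; y = λ·(27 - 27) - 14 ≡ 17. → (27, 17)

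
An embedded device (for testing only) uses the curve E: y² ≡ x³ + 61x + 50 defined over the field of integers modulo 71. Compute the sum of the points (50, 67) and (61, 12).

(56, 34)

(50, 67) + (61, 12). λ = (12 - 67)/(61 - 50) ≡ 16/11 mod 71. 11⁻¹ ≡ 13 (mod 71), so λ ≡ 66.
  x = λ² - 50 - 61 = 4356 - 111 ≡ 56; y = λ·(50 - 56) - 67 ≡ 34. → (56, 34)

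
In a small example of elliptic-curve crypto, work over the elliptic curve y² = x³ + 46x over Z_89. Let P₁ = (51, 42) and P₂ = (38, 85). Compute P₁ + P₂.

(22, 88)

(51, 42) + (38, 85). λ = (85 - 42)/(38 - 51) ≡ 43/76 mod 89. 76⁻¹ ≡ 41 (mod 89), so λ ≡ 72.
  x = λ² - 51 - 38 = 5184 - 89 ≡ 22; y = λ·(51 - 22) - 42 ≡ 88. → (22, 88)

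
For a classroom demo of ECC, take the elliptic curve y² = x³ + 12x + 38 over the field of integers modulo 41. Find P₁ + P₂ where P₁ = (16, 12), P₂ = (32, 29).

(16, 12) + (32, 29). λ = (29 - 12)/(32 - 16) ≡ 17/16 mod 41. 16⁻¹ ≡ 18 (mod 41), so λ ≡ 19.
  x = λ² - 16 - 32 = 361 - 48 ≡ 26; y = λ·(16 - 26) - 12 ≡ 3. → (26, 3)

(26, 3)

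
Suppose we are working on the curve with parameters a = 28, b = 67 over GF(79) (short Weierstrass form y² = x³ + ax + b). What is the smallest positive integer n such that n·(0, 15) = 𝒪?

11

2P: tangent at (0, 15): λ = (3·0² + 28)/(2·15) ≡ 28/30. 30⁻¹ ≡ 29 (mod 79) since 30·29 = 870 ≡ 1, so λ ≡ 28·29 ≡ 22.
  x = λ² - 0 - 0 = 484 - 0 ≡ 10; y = λ·(0 - 10) - 15 ≡ 2. → (10, 2)
3P: (10, 2) + (0, 15). λ = (15 - 2)/(0 - 10) ≡ 13/69 mod 79. 69⁻¹ ≡ 71 (mod 79), so λ ≡ 54.
  x = λ² - 10 - 0 = 2916 - 10 ≡ 62; y = λ·(10 - 62) - 2 ≡ 34. → (62, 34)
4P: (62, 34) + (0, 15). λ = (15 - 34)/(0 - 62) ≡ 60/17 mod 79. 17⁻¹ ≡ 14 (mod 79), so λ ≡ 50.
  x = λ² - 62 - 0 = 2500 - 62 ≡ 68; y = λ·(62 - 68) - 34 ≡ 61. → (68, 61)
5P: (68, 61) + (0, 15). λ = (15 - 61)/(0 - 68) ≡ 33/11 mod 79. 11⁻¹ ≡ 36 (mod 79), so λ ≡ 3.
  x = λ² - 68 - 0 = 9 - 68 ≡ 20; y = λ·(68 - 20) - 61 ≡ 4. → (20, 4)
6P: (20, 4) + (0, 15). λ = (15 - 4)/(0 - 20) ≡ 11/59 mod 79. 59⁻¹ ≡ 75 (mod 79) since 59·75 = 4425 ≡ 1, so λ ≡ 35.
  x = λ² - 20 - 0 = 1225 - 20 ≡ 20; y = λ·(20 - 20) - 4 ≡ 75. → (20, 75)
7P: (20, 75) + (0, 15). λ = (15 - 75)/(0 - 20) ≡ 19/59 mod 79. 59⁻¹ ≡ 75 (mod 79), so λ ≡ 3.
  x = λ² - 20 - 0 = 9 - 20 ≡ 68; y = λ·(20 - 68) - 75 ≡ 18. → (68, 18)
8P: (68, 18) + (0, 15). λ = (15 - 18)/(0 - 68) ≡ 76/11 mod 79. 11⁻¹ ≡ 36 (mod 79), so λ ≡ 50.
  x = λ² - 68 - 0 = 2500 - 68 ≡ 62; y = λ·(68 - 62) - 18 ≡ 45. → (62, 45)
9P: (62, 45) + (0, 15). λ = (15 - 45)/(0 - 62) ≡ 49/17 mod 79. 17⁻¹ ≡ 14 (mod 79) since 17·14 = 238 ≡ 1, so λ ≡ 54.
  x = λ² - 62 - 0 = 2916 - 62 ≡ 10; y = λ·(62 - 10) - 45 ≡ 77. → (10, 77)
10P: (10, 77) + (0, 15). λ = (15 - 77)/(0 - 10) ≡ 17/69 mod 79. 69⁻¹ ≡ 71 (mod 79), so λ ≡ 22.
  x = λ² - 10 - 0 = 484 - 10 ≡ 0; y = λ·(10 - 0) - 77 ≡ 64. → (0, 64)
11P: (0, 64) + (0, 15): same x and y₁ ≡ -y₂, so the sum is 𝒪.
11P = 𝒪, so the order is 11.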